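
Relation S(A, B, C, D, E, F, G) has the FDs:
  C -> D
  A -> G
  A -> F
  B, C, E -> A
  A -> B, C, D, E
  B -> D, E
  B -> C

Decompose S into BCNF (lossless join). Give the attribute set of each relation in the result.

Candidate keys of the original relation: {A}, {B}.
{A, B, C, D, E, F, G}: {C} determines {C, D} here but is not a superkey — split on C -> D, giving {C, D} and {A, B, C, E, F, G}.
{C, D}: every determinant is a superkey — BCNF.
{A, B, C, E, F, G}: every determinant is a superkey — BCNF.

{A, B, C, E, F, G}; {C, D}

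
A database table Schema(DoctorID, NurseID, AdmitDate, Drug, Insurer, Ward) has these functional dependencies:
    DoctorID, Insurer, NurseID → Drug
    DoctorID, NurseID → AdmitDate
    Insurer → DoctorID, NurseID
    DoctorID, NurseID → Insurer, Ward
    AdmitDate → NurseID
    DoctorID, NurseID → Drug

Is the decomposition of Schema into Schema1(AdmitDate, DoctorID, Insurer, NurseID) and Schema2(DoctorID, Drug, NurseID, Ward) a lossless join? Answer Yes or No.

Yes

The shared attributes are {DoctorID, NurseID} and {DoctorID, NurseID}⁺ = {AdmitDate, DoctorID, Drug, Insurer, NurseID, Ward}.
Since Schema1 ⊆ {AdmitDate, DoctorID, Drug, Insurer, NurseID, Ward}, the intersection is a superkey of Schema1; the decomposition is lossless.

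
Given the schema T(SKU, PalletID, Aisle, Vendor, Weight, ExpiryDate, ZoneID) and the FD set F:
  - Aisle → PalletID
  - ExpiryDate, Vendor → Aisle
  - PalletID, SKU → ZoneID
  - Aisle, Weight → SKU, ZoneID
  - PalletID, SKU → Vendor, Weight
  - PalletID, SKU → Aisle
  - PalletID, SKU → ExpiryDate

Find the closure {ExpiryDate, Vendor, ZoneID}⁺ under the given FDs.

Start with {ExpiryDate, Vendor, ZoneID}.
ExpiryDate, Vendor → Aisle applies; add {Aisle} → now {Aisle, ExpiryDate, Vendor, ZoneID}.
Aisle → PalletID applies; add {PalletID} → now {Aisle, ExpiryDate, PalletID, Vendor, ZoneID}.
No further FD applies.

{Aisle, ExpiryDate, PalletID, Vendor, ZoneID}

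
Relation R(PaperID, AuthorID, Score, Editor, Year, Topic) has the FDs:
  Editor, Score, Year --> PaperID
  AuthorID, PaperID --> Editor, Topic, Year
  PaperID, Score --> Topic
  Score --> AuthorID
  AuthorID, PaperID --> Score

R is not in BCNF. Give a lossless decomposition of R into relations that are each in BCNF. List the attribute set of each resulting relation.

Candidate keys of the original relation: {AuthorID, PaperID}, {Editor, Score, Year}, {PaperID, Score}.
Within {AuthorID, Editor, PaperID, Score, Topic, Year}: {Score}⁺ ∩ {AuthorID, Editor, PaperID, Score, Topic, Year} = {AuthorID, Score}, not the whole set, so Score --> AuthorID violates BCNF; decompose into {AuthorID, Score} and {Editor, PaperID, Score, Topic, Year}.
{AuthorID, Score} has no BCNF violation.
{Editor, PaperID, Score, Topic, Year} has no BCNF violation.

{AuthorID, Score}; {Editor, PaperID, Score, Topic, Year}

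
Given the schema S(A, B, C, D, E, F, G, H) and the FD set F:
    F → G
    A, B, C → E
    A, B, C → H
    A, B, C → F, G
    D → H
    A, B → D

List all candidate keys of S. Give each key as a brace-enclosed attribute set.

Attributes never on any right-hand side: {A, B, C} — every candidate key must contain all of them.
{A, B, C}⁺ = {A, B, C, D, E, F, G, H} — all of the relation — so {A, B, C} is a candidate key.
No other minimal set has full closure, so this is the only candidate key.

{A, B, C}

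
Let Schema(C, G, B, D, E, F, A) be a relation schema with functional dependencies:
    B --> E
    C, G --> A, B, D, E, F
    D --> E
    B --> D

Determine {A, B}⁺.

{A, B, D, E}

Start with {A, B}.
B --> E applies; add {E} → now {A, B, E}.
B --> D applies; add {D} → now {A, B, D, E}.
No further FD applies.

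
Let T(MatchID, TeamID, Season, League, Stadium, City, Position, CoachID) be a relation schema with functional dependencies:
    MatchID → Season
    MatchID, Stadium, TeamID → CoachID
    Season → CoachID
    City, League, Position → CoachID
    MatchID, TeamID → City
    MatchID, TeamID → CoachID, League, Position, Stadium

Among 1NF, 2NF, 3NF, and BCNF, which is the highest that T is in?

Candidate key: {MatchID, TeamID}. Prime attributes: {MatchID, TeamID}.
MatchID → Season: {MatchID}⁺ = {CoachID, MatchID, Season}, which is not all of the attributes, so the left side is not a superkey — BCNF is violated.
MatchID → Season determines the non-prime attribute {Season} from a non-superkey — 3NF is violated.
The proper key subset {MatchID} of {MatchID, TeamID} determines non-prime {CoachID, Season}, so the relation is not even in 2NF.

1NF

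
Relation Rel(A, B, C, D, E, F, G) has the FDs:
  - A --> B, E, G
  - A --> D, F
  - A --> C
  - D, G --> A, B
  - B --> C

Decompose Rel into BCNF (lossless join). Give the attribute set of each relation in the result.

{A, B, D, E, F, G}; {B, C}

Candidate keys of the original relation: {A}, {D, G}.
{A, B, C, D, E, F, G}: {B} determines {B, C} here but is not a superkey — split on B --> C, giving {B, C} and {A, B, D, E, F, G}.
{B, C}: every determinant is a superkey — BCNF.
{A, B, D, E, F, G}: every determinant is a superkey — BCNF.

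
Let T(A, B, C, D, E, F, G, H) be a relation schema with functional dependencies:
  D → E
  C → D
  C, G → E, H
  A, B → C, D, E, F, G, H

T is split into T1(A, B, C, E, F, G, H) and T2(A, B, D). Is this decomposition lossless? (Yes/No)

The shared attributes are {A, B} and {A, B}⁺ = {A, B, C, D, E, F, G, H}.
T1 is contained in that closure, so T1 ∩ T2 → T1 holds and the join is lossless.

Yes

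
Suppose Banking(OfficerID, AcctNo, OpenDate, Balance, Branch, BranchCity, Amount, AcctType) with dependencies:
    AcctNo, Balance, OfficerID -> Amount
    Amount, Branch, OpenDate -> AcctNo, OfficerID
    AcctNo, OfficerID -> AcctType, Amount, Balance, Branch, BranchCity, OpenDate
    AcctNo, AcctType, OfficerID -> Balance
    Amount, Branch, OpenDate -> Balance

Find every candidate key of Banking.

{AcctNo, OfficerID}, {Amount, Branch, OpenDate}

{AcctNo, OfficerID}⁺ = {AcctNo, AcctType, Amount, Balance, Branch, BranchCity, OfficerID, OpenDate}, which is every attribute, so {AcctNo, OfficerID} is a candidate key.
{Amount, Branch, OpenDate}⁺ = {AcctNo, AcctType, Amount, Balance, Branch, BranchCity, OfficerID, OpenDate}, which is every attribute, so {Amount, Branch, OpenDate} is a candidate key.
No proper subset of any of these is a key, and no other minimal superkey exists.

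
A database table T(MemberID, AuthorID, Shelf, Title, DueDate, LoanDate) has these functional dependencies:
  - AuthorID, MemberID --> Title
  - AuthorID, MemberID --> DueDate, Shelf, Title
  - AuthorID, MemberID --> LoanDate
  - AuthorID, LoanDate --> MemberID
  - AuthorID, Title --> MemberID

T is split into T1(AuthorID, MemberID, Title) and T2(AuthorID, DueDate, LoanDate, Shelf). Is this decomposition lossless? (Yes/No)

No

Common attributes: {AuthorID}; their closure is {AuthorID}.
T1 ⊄ {AuthorID} and T2 ⊄ {AuthorID}, so the split is lossy.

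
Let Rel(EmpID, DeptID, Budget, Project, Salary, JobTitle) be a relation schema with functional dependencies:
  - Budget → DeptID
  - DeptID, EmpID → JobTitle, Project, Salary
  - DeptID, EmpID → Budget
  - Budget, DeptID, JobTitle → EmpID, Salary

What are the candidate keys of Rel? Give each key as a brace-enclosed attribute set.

Closure of {Budget, EmpID} is {Budget, DeptID, EmpID, JobTitle, Project, Salary}, the whole schema; {Budget, EmpID} is a candidate key.
Closure of {Budget, JobTitle} is {Budget, DeptID, EmpID, JobTitle, Project, Salary}, the whole schema; {Budget, JobTitle} is a candidate key.
Closure of {DeptID, EmpID} is {Budget, DeptID, EmpID, JobTitle, Project, Salary}, the whole schema; {DeptID, EmpID} is a candidate key.
No proper subset of any of these is a key, and no other minimal superkey exists.

{Budget, EmpID}, {Budget, JobTitle}, {DeptID, EmpID}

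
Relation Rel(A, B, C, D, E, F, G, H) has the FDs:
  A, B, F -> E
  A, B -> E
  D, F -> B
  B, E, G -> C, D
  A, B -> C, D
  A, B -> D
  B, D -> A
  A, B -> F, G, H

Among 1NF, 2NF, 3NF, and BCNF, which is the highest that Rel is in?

Candidate keys: {A, B}, {B, D}, {B, E, G}, {D, F}. Prime attributes: {A, B, D, E, F, G}.
Every FD has a superkey on the left, so the relation is in BCNF.

BCNF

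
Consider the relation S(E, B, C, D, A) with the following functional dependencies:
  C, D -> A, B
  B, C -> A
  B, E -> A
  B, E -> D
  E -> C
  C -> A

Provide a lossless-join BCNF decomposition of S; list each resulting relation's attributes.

{A, C}; {B, C, D}; {C, E}; {D, E}

Candidate keys of the original relation: {B, E}, {D, E}.
{A, B, C, D, E}: {C, D} determines {A, B, C, D} here but is not a superkey — split on C, D -> A, B, giving {A, B, C, D} and {C, D, E}.
{A, B, C, D}: {B, C} determines {A, B, C} here but is not a superkey — split on B, C -> A, giving {A, B, C} and {B, C, D}.
{A, B, C}: {C} determines {A, C} here but is not a superkey — split on C -> A, giving {A, C} and {B, C}.
{A, C} is in BCNF.
{B, C} is in BCNF.
{B, C, D} is in BCNF.
{C, D, E}: {E} determines {C, E} here but is not a superkey — split on E -> C, giving {C, E} and {D, E}.
{C, E} is in BCNF.
{D, E} is in BCNF.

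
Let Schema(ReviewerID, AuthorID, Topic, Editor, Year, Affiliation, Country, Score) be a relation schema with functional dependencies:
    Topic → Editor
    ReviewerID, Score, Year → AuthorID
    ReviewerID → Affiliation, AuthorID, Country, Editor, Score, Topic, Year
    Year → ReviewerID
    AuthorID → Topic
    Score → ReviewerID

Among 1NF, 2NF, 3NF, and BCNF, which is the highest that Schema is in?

Candidate keys: {ReviewerID}, {Score}, {Year}. Prime attributes: {ReviewerID, Score, Year}.
Topic → Editor: {Topic}⁺ = {Editor, Topic}, which is not all of the attributes, so the left side is not a superkey — BCNF is violated.
Topic → Editor determines the non-prime attribute {Editor} from a non-superkey — 3NF is violated.
With only single-attribute keys there can be no partial dependency, so 2NF holds.

2NF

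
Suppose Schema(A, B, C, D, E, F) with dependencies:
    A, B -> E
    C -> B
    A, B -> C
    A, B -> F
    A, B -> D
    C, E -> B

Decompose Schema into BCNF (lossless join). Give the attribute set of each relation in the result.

Candidate keys of the original relation: {A, B}, {A, C}.
{A, B, C, D, E, F}: {C} determines {B, C} here but is not a superkey — split on C -> B, giving {B, C} and {A, C, D, E, F}.
{B, C}: every determinant is a superkey — BCNF.
{A, C, D, E, F}: every determinant is a superkey — BCNF.

{A, C, D, E, F}; {B, C}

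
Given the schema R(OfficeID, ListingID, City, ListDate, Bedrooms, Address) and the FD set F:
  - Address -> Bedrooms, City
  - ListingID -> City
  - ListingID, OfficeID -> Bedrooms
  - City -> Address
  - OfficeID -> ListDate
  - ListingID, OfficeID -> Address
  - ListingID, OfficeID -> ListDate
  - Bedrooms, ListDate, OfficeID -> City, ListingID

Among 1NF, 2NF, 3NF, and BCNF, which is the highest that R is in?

Candidate keys: {Address, OfficeID}, {Bedrooms, OfficeID}, {City, OfficeID}, {ListingID, OfficeID}. Prime attributes: {Address, Bedrooms, City, ListingID, OfficeID}.
Address -> Bedrooms, City: {Address}⁺ = {Address, Bedrooms, City}, which is not all of the attributes, so the left side is not a superkey — BCNF is violated.
OfficeID -> ListDate has non-prime {ListDate} on the right and a non-superkey on the left, so 3NF fails.
Since {OfficeID} ⊂ {Address, OfficeID} and {OfficeID}⁺ ⊇ {ListDate} with {ListDate} non-prime, there is a partial dependency; 2NF fails.

1NF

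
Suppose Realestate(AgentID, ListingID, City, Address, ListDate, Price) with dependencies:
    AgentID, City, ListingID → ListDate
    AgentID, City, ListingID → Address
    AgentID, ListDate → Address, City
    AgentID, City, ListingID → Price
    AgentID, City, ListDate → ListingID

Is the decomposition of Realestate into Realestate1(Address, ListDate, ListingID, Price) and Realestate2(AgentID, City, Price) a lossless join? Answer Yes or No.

The shared attributes are {Price} and {Price}⁺ = {Price}.
Neither Realestate1 nor Realestate2 is contained in that closure, so the decomposition is lossy.

No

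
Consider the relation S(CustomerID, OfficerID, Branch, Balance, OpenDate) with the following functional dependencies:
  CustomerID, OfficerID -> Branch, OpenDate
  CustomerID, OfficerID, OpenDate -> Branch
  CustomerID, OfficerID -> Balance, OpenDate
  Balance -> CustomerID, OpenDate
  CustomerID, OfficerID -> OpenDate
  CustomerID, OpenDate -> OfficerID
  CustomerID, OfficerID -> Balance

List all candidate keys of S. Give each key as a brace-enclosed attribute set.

{Balance} is a candidate key since {Balance}⁺ = {Balance, Branch, CustomerID, OfficerID, OpenDate} covers every attribute.
{CustomerID, OfficerID} is a candidate key since {CustomerID, OfficerID}⁺ = {Balance, Branch, CustomerID, OfficerID, OpenDate} covers every attribute.
{CustomerID, OpenDate} is a candidate key since {CustomerID, OpenDate}⁺ = {Balance, Branch, CustomerID, OfficerID, OpenDate} covers every attribute.
Any other superkey properly contains one of these, so there are no further candidate keys.

{Balance}, {CustomerID, OfficerID}, {CustomerID, OpenDate}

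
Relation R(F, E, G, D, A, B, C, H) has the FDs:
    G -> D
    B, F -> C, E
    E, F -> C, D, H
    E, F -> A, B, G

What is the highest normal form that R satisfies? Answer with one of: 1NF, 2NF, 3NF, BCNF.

Candidate keys: {B, F}, {E, F}. Prime attributes: {B, E, F}.
For G -> D we have {G}⁺ = {D, G}; {G} is not a superkey, so BCNF fails.
G -> D determines the non-prime attribute {D} from a non-superkey — 3NF is violated.
No non-prime attribute depends on a proper subset of any candidate key, so 2NF holds.

2NF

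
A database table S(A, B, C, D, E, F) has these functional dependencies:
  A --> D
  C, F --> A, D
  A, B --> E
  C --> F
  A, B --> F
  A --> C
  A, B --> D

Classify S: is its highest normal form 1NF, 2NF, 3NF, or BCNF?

Candidate keys: {A, B}, {B, C}. Prime attributes: {A, B, C}.
A --> D breaks BCNF: {A}⁺ = {A, C, D, F}, so {A} is not a superkey.
A --> D determines the non-prime attribute {D} from a non-superkey — 3NF is violated.
{A} is a proper subset of the key {A, B}, and {A}⁺ contains the non-prime attributes {D, F} — a partial dependency, so 2NF is violated.

1NF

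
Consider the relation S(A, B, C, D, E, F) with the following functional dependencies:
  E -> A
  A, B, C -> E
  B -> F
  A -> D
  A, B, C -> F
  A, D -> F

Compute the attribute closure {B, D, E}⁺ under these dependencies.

{A, B, D, E, F}

Start with {B, D, E}.
E -> A applies; add {A} → now {A, B, D, E}.
B -> F applies; add {F} → now {A, B, D, E, F}.
No further FD applies.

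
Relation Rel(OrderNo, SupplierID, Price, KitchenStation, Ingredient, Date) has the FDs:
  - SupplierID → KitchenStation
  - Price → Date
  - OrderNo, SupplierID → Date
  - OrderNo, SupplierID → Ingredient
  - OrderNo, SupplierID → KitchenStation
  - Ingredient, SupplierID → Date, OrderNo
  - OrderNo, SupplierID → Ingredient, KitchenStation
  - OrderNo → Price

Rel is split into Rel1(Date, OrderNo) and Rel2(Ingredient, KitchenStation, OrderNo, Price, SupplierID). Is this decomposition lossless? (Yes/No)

Yes

Common attributes: {OrderNo}; their closure is {Date, OrderNo, Price}.
Rel1 is contained in that closure, so Rel1 ∩ Rel2 → Rel1 holds and the join is lossless.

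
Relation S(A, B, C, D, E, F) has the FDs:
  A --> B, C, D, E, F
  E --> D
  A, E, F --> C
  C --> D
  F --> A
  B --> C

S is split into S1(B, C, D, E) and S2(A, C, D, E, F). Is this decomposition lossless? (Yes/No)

Common attributes: {C, D, E}; their closure is {C, D, E}.
The closure covers neither S1 nor S2 entirely; the join is not lossless.

No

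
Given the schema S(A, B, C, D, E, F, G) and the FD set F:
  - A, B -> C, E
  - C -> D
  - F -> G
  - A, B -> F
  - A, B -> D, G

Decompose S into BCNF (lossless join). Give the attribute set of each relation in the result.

Candidate key of the original relation: {A, B}.
{A, B, C, D, E, F, G}: {C} determines {C, D} here but is not a superkey — split on C -> D, giving {C, D} and {A, B, C, E, F, G}.
{C, D} has no BCNF violation.
{A, B, C, E, F, G}: {F} determines {F, G} here but is not a superkey — split on F -> G, giving {F, G} and {A, B, C, E, F}.
{F, G} has no BCNF violation.
{A, B, C, E, F} has no BCNF violation.

{A, B, C, E, F}; {C, D}; {F, G}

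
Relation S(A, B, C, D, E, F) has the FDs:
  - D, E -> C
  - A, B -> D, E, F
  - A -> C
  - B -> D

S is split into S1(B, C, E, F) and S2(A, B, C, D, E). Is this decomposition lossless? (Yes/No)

The shared attributes are {B, C, E} and {B, C, E}⁺ = {B, C, D, E}.
The closure covers neither S1 nor S2 entirely; the join is not lossless.

No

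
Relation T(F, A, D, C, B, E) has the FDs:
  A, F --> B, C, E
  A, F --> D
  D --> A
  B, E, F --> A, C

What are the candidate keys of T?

{A, F}, {B, E, F}, {D, F}

No FD produces {F}, so it must be in every candidate key.
{A, F}⁺ = {A, B, C, D, E, F} — all of the relation — so {A, F} is a candidate key.
{D, F}⁺ = {A, B, C, D, E, F} — all of the relation — so {D, F} is a candidate key.
{B, E, F}⁺ = {A, B, C, D, E, F} — all of the relation — so {B, E, F} is a candidate key.
These are minimal and exhaustive — every other superkey contains one of them.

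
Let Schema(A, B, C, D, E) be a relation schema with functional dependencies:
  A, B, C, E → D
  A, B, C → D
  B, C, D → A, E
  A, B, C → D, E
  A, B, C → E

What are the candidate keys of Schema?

{B, C} never appear on the right of any FD, so every key must include all of them.
Closure of {A, B, C} is {A, B, C, D, E}, the whole schema; {A, B, C} is a candidate key.
Closure of {B, C, D} is {A, B, C, D, E}, the whole schema; {B, C, D} is a candidate key.
No proper subset of any of these is a key, and no other minimal superkey exists.

{A, B, C}, {B, C, D}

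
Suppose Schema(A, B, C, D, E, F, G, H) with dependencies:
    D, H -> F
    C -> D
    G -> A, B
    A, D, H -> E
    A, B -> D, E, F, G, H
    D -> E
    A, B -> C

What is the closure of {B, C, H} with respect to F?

{B, C, D, E, F, H}

Start with {B, C, H}.
C -> D applies; add {D} → now {B, C, D, H}.
D -> E applies; add {E} → now {B, C, D, E, H}.
D, H -> F applies; add {F} → now {B, C, D, E, F, H}.
No further FD applies.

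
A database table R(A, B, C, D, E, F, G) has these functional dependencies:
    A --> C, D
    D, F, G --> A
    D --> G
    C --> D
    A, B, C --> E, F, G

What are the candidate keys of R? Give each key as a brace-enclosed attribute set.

No FD produces {B}, so it must be in every candidate key.
Closure of {A, B} is {A, B, C, D, E, F, G}, the whole schema; {A, B} is a candidate key.
Closure of {B, C, F} is {A, B, C, D, E, F, G}, the whole schema; {B, C, F} is a candidate key.
Closure of {B, D, F} is {A, B, C, D, E, F, G}, the whole schema; {B, D, F} is a candidate key.
No proper subset of any of these is a key, and no other minimal superkey exists.

{A, B}, {B, C, F}, {B, D, F}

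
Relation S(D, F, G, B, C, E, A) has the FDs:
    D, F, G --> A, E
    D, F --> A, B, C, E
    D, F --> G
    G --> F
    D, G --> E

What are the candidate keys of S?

{D, F}, {D, G}

No FD produces {D}, so it must be in every candidate key.
{D, F}⁺ = {A, B, C, D, E, F, G}, which is every attribute, so {D, F} is a candidate key.
{D, G}⁺ = {A, B, C, D, E, F, G}, which is every attribute, so {D, G} is a candidate key.
Any other superkey properly contains one of these, so there are no further candidate keys.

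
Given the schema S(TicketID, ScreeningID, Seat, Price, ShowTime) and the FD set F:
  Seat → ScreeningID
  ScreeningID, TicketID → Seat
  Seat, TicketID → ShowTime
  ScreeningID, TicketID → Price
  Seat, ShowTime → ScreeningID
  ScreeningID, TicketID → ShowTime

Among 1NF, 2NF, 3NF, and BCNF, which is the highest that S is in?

3NF

Candidate keys: {ScreeningID, TicketID}, {Seat, TicketID}. Prime attributes: {ScreeningID, Seat, TicketID}.
Seat → ScreeningID breaks BCNF: {Seat}⁺ = {ScreeningID, Seat}, so {Seat} is not a superkey.
Since {ScreeningID} ⊆ prime attributes and every other non-superkey FD also has a prime right side, the schema is in 3NF.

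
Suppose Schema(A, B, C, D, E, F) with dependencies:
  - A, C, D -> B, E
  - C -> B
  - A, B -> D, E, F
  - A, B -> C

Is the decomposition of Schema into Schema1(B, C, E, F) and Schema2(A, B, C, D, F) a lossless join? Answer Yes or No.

The shared attributes are {B, C, F} and {B, C, F}⁺ = {B, C, F}.
The closure covers neither Schema1 nor Schema2 entirely; the join is not lossless.

No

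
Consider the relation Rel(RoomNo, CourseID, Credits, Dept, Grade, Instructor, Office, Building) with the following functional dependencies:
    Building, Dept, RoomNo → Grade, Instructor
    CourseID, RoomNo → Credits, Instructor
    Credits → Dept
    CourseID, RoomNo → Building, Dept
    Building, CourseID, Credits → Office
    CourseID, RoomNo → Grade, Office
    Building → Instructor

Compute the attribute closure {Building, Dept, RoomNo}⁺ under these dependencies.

{Building, Dept, Grade, Instructor, RoomNo}

Start with {Building, Dept, RoomNo}.
Building, Dept, RoomNo → Grade, Instructor applies; add {Grade, Instructor} → now {Building, Dept, Grade, Instructor, RoomNo}.
No further FD applies.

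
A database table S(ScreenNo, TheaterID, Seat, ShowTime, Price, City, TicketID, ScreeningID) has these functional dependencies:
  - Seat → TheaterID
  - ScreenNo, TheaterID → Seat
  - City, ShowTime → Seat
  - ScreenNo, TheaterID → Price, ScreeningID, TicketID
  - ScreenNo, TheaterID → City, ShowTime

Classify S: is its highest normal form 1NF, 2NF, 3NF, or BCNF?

Candidate keys: {City, ScreenNo, ShowTime}, {ScreenNo, Seat}, {ScreenNo, TheaterID}. Prime attributes: {City, ScreenNo, Seat, ShowTime, TheaterID}.
Seat → TheaterID: {Seat}⁺ = {Seat, TheaterID}, which is not all of the attributes, so the left side is not a superkey — BCNF is violated.
Since {TheaterID} ⊆ prime attributes and every other non-superkey FD also has a prime right side, the schema is in 3NF.

3NF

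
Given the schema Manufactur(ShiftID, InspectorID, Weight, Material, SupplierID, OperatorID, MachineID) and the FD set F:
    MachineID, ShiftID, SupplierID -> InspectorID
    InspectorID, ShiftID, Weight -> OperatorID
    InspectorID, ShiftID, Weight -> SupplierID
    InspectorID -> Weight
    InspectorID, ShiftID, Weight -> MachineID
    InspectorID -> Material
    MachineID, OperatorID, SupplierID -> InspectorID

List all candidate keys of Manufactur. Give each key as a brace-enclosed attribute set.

{InspectorID, ShiftID}, {MachineID, ShiftID, SupplierID}

Attributes never on any right-hand side: {ShiftID} — every candidate key must contain it.
Closure of {InspectorID, ShiftID} is {InspectorID, MachineID, Material, OperatorID, ShiftID, SupplierID, Weight}, the whole schema; {InspectorID, ShiftID} is a candidate key.
Closure of {MachineID, ShiftID, SupplierID} is {InspectorID, MachineID, Material, OperatorID, ShiftID, SupplierID, Weight}, the whole schema; {MachineID, ShiftID, SupplierID} is a candidate key.
These are minimal and exhaustive — every other superkey contains one of them.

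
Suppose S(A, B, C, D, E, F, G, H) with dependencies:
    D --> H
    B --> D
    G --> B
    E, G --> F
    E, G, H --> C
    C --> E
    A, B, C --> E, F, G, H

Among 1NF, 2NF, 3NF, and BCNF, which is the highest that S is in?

1NF

Candidate keys: {A, B, C}, {A, C, G}, {A, E, G}. Prime attributes: {A, B, C, E, G}.
D --> H: {D}⁺ = {D, H}, which is not all of the attributes, so the left side is not a superkey — BCNF is violated.
D --> H has non-prime {H} on the right and a non-superkey on the left, so 3NF fails.
The proper key subset {B} of {A, B, C} determines non-prime {D, H}, so the relation is not even in 2NF.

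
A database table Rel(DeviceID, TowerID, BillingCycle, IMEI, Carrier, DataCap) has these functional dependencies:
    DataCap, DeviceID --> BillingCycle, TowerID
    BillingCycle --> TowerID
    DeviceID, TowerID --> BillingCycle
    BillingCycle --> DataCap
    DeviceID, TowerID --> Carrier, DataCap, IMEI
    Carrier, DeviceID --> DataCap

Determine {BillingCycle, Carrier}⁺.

Start with {BillingCycle, Carrier}.
BillingCycle --> TowerID applies; add {TowerID} → now {BillingCycle, Carrier, TowerID}.
BillingCycle --> DataCap applies; add {DataCap} → now {BillingCycle, Carrier, DataCap, TowerID}.
No further FD applies.

{BillingCycle, Carrier, DataCap, TowerID}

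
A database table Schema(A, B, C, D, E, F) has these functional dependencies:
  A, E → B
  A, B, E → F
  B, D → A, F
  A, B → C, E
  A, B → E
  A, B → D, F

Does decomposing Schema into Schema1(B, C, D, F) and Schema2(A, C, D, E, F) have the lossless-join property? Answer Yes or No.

The shared attributes are {C, D, F} and {C, D, F}⁺ = {C, D, F}.
Neither Schema1 nor Schema2 is contained in that closure, so the decomposition is lossy.

No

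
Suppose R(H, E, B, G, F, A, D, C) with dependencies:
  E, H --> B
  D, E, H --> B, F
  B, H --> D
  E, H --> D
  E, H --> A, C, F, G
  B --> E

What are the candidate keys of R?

{H} never appears on the right of any FD, so every key must include it.
{B, H}⁺ = {A, B, C, D, E, F, G, H} — all of the relation — so {B, H} is a candidate key.
{E, H}⁺ = {A, B, C, D, E, F, G, H} — all of the relation — so {E, H} is a candidate key.
No proper subset of any of these is a key, and no other minimal superkey exists.

{B, H}, {E, H}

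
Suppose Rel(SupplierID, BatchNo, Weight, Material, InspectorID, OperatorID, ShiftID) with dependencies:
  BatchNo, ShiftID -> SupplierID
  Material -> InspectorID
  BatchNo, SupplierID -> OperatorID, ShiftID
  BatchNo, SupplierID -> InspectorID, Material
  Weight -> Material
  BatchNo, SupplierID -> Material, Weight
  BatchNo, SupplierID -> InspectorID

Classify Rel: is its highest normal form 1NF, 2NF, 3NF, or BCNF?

Candidate keys: {BatchNo, ShiftID}, {BatchNo, SupplierID}. Prime attributes: {BatchNo, ShiftID, SupplierID}.
Material -> InspectorID: {Material}⁺ = {InspectorID, Material}, which is not all of the attributes, so the left side is not a superkey — BCNF is violated.
Material -> InspectorID has non-prime {InspectorID} on the right and a non-superkey on the left, so 3NF fails.
Checking every proper subset of each key, none determines a non-prime attribute — 2NF is satisfied.

2NF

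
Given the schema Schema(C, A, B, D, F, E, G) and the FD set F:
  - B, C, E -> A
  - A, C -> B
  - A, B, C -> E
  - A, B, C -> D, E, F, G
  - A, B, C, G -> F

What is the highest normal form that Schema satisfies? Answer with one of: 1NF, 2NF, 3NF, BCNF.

BCNF

Candidate keys: {A, C}, {B, C, E}. Prime attributes: {A, B, C, E}.
The left-hand side of every FD is a superkey, so BCNF is satisfied.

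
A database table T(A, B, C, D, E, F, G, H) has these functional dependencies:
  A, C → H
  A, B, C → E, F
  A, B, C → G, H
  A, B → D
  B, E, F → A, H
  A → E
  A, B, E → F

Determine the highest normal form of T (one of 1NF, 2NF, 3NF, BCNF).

1NF

Candidate keys: {A, B, C}, {B, C, E, F}. Prime attributes: {A, B, C, E, F}.
A, C → H: {A, C}⁺ = {A, C, E, H}, which is not all of the attributes, so the left side is not a superkey — BCNF is violated.
Because {H} is non-prime and the left side of A, C → H is not a superkey, the relation is not in 3NF.
{A, B} is a proper subset of the key {A, B, C}, and {A, B}⁺ contains the non-prime attributes {D, H} — a partial dependency, so 2NF is violated.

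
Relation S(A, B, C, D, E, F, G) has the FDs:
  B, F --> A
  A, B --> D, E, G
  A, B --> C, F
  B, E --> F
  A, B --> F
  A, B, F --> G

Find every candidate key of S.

{A, B}, {B, E}, {B, F}

{B} never appears on the right of any FD, so every key must include it.
{A, B}⁺ = {A, B, C, D, E, F, G}, which is every attribute, so {A, B} is a candidate key.
{B, E}⁺ = {A, B, C, D, E, F, G}, which is every attribute, so {B, E} is a candidate key.
{B, F}⁺ = {A, B, C, D, E, F, G}, which is every attribute, so {B, F} is a candidate key.
These are minimal and exhaustive — every other superkey contains one of them.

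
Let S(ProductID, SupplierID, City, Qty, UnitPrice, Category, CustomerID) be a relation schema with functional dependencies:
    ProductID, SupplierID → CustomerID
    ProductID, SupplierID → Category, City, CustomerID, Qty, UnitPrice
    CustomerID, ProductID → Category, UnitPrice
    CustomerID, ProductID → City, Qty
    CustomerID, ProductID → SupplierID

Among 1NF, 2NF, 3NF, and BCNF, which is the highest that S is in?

Candidate keys: {CustomerID, ProductID}, {ProductID, SupplierID}. Prime attributes: {CustomerID, ProductID, SupplierID}.
Each dependency's left side is a superkey — BCNF holds.

BCNF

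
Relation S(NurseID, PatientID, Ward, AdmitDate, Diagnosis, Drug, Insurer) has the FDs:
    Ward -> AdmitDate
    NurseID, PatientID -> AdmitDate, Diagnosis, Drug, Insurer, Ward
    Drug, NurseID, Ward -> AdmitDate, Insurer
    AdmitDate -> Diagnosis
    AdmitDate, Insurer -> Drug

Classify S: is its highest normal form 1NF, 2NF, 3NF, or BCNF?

Candidate key: {NurseID, PatientID}. Prime attributes: {NurseID, PatientID}.
Ward -> AdmitDate: {Ward}⁺ = {AdmitDate, Diagnosis, Ward}, which is not all of the attributes, so the left side is not a superkey — BCNF is violated.
Ward -> AdmitDate determines the non-prime attribute {AdmitDate} from a non-superkey — 3NF is violated.
Checking every proper subset of each key, none determines a non-prime attribute — 2NF is satisfied.

2NF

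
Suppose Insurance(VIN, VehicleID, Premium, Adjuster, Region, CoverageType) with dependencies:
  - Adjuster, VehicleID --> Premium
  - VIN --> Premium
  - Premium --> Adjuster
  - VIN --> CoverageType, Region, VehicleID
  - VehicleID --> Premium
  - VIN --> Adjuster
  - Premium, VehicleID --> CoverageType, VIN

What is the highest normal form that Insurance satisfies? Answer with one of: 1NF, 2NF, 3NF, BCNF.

2NF

Candidate keys: {VIN}, {VehicleID}. Prime attributes: {VIN, VehicleID}.
Premium --> Adjuster: {Premium}⁺ = {Adjuster, Premium}, which is not all of the attributes, so the left side is not a superkey — BCNF is violated.
Because {Adjuster} is non-prime and the left side of Premium --> Adjuster is not a superkey, the relation is not in 3NF.
Every candidate key is a single attribute, so no partial dependency is possible; 2NF holds.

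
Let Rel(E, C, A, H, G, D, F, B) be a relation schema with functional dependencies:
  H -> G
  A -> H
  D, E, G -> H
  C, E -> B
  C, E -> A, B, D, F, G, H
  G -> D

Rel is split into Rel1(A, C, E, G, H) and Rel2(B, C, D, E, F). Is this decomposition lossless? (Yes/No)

The shared attributes are {C, E} and {C, E}⁺ = {A, B, C, D, E, F, G, H}.
Rel1 is contained in that closure, so Rel1 ∩ Rel2 -> Rel1 holds and the join is lossless.

Yes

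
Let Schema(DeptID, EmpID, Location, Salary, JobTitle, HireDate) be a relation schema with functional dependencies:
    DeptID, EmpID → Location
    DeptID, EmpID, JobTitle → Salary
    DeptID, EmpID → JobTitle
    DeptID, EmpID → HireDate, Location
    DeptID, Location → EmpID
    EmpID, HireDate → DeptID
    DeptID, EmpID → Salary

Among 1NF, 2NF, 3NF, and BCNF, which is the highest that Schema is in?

BCNF

Candidate keys: {DeptID, EmpID}, {DeptID, Location}, {EmpID, HireDate}. Prime attributes: {DeptID, EmpID, HireDate, Location}.
Each dependency's left side is a superkey — BCNF holds.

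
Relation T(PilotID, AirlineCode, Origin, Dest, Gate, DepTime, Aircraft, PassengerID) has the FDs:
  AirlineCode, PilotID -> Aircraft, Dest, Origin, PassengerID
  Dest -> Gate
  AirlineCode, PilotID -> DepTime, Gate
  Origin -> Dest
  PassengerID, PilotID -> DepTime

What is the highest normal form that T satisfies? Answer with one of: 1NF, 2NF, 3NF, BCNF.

2NF

Candidate key: {AirlineCode, PilotID}. Prime attributes: {AirlineCode, PilotID}.
Dest -> Gate: {Dest}⁺ = {Dest, Gate}, which is not all of the attributes, so the left side is not a superkey — BCNF is violated.
Because {Gate} is non-prime and the left side of Dest -> Gate is not a superkey, the relation is not in 3NF.
No proper subset of a key has a non-prime attribute in its closure, so there is no partial dependency; 2NF holds.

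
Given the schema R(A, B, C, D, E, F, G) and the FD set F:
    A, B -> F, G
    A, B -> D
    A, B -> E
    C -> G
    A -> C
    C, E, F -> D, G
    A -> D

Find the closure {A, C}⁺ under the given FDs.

{A, C, D, G}

Start with {A, C}.
C -> G applies; add {G} → now {A, C, G}.
A -> D applies; add {D} → now {A, C, D, G}.
No further FD applies.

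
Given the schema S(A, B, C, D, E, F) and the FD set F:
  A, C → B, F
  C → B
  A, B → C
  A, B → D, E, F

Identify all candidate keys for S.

{A, B}, {A, C}

No FD produces {A}, so it must be in every candidate key.
{A, B}⁺ = {A, B, C, D, E, F}, which is every attribute, so {A, B} is a candidate key.
{A, C}⁺ = {A, B, C, D, E, F}, which is every attribute, so {A, C} is a candidate key.
These are minimal and exhaustive — every other superkey contains one of them.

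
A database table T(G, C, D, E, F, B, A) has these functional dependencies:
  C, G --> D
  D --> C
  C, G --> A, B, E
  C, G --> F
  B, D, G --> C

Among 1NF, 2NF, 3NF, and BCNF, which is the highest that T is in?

Candidate keys: {C, G}, {D, G}. Prime attributes: {C, D, G}.
D --> C breaks BCNF: {D}⁺ = {C, D}, so {D} is not a superkey.
Since {C} ⊆ prime attributes and every other non-superkey FD also has a prime right side, the schema is in 3NF.

3NF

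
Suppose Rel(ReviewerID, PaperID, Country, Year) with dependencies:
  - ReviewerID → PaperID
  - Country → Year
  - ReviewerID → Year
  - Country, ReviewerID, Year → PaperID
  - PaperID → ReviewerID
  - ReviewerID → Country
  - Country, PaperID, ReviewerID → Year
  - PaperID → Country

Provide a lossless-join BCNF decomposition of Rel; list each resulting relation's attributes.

{Country, PaperID, ReviewerID}; {Country, Year}

Candidate keys of the original relation: {PaperID}, {ReviewerID}.
Within {Country, PaperID, ReviewerID, Year}: {Country}⁺ ∩ {Country, PaperID, ReviewerID, Year} = {Country, Year}, not the whole set, so Country → Year violates BCNF; decompose into {Country, Year} and {Country, PaperID, ReviewerID}.
{Country, Year}: every determinant is a superkey — BCNF.
{Country, PaperID, ReviewerID}: every determinant is a superkey — BCNF.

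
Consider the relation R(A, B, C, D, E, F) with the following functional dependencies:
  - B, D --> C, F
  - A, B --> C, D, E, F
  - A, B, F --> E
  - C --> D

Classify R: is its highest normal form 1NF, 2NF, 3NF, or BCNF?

2NF

Candidate key: {A, B}. Prime attributes: {A, B}.
B, D --> C, F breaks BCNF: {B, D}⁺ = {B, C, D, F}, so {B, D} is not a superkey.
B, D --> C, F has non-prime {C, F} on the right and a non-superkey on the left, so 3NF fails.
No proper subset of a key has a non-prime attribute in its closure, so there is no partial dependency; 2NF holds.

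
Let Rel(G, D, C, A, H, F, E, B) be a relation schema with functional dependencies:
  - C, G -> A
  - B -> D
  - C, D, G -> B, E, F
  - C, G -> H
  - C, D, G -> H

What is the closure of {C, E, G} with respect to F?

Start with {C, E, G}.
C, G -> A applies; add {A} → now {A, C, E, G}.
C, G -> H applies; add {H} → now {A, C, E, G, H}.
No further FD applies.

{A, C, E, G, H}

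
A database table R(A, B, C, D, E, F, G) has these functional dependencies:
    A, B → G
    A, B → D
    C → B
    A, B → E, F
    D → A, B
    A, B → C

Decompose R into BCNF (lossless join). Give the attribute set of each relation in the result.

{A, C, D, E, F, G}; {B, C}

Candidate keys of the original relation: {A, B}, {A, C}, {D}.
In {A, B, C, D, E, F, G}, {C} is not a superkey ({C}⁺ restricted to this set is {B, C}), so split on C → B into {B, C} and {A, C, D, E, F, G}.
{B, C} has no BCNF violation.
{A, C, D, E, F, G} has no BCNF violation.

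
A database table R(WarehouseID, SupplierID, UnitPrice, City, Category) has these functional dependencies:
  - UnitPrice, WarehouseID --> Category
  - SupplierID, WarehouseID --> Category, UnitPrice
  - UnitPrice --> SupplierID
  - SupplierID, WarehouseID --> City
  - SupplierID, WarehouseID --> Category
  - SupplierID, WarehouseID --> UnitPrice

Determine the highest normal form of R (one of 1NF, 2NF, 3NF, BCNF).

3NF

Candidate keys: {SupplierID, WarehouseID}, {UnitPrice, WarehouseID}. Prime attributes: {SupplierID, UnitPrice, WarehouseID}.
UnitPrice --> SupplierID breaks BCNF: {UnitPrice}⁺ = {SupplierID, UnitPrice}, so {UnitPrice} is not a superkey.
Its right-hand attributes {SupplierID} are all prime, as are those of every other non-superkey FD — the relation is in 3NF.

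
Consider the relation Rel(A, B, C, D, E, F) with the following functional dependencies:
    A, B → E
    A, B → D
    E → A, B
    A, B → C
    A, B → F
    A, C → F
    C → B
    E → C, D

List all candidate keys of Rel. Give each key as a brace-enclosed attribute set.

Closure of {E} is {A, B, C, D, E, F}, the whole schema; {E} is a candidate key.
Closure of {A, B} is {A, B, C, D, E, F}, the whole schema; {A, B} is a candidate key.
Closure of {A, C} is {A, B, C, D, E, F}, the whole schema; {A, C} is a candidate key.
No proper subset of any of these is a key, and no other minimal superkey exists.

{A, B}, {A, C}, {E}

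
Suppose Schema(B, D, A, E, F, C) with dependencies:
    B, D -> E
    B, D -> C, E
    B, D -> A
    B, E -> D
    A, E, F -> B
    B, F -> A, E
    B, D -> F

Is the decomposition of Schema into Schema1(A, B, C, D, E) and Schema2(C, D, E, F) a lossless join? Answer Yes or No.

Schema1 ∩ Schema2 = {C, D, E}; its closure under F is {C, D, E}.
The closure covers neither Schema1 nor Schema2 entirely; the join is not lossless.

No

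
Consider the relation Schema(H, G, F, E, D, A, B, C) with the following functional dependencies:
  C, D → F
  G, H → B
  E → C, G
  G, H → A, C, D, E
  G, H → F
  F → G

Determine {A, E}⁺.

{A, C, E, G}

Start with {A, E}.
E → C, G applies; add {C, G} → now {A, C, E, G}.
No further FD applies.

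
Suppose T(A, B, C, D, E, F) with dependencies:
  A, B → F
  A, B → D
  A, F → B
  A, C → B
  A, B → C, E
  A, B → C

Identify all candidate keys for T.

No FD produces {A}, so it must be in every candidate key.
{A, B} is a candidate key since {A, B}⁺ = {A, B, C, D, E, F} covers every attribute.
{A, C} is a candidate key since {A, C}⁺ = {A, B, C, D, E, F} covers every attribute.
{A, F} is a candidate key since {A, F}⁺ = {A, B, C, D, E, F} covers every attribute.
Any other superkey properly contains one of these, so there are no further candidate keys.

{A, B}, {A, C}, {A, F}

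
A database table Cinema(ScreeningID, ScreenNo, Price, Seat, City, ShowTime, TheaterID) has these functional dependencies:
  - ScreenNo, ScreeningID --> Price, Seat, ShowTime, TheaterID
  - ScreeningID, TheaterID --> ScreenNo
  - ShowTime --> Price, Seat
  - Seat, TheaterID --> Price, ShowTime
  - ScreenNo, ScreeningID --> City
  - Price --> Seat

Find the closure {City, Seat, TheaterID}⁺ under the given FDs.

Start with {City, Seat, TheaterID}.
Seat, TheaterID --> Price, ShowTime applies; add {Price, ShowTime} → now {City, Price, Seat, ShowTime, TheaterID}.
No further FD applies.

{City, Price, Seat, ShowTime, TheaterID}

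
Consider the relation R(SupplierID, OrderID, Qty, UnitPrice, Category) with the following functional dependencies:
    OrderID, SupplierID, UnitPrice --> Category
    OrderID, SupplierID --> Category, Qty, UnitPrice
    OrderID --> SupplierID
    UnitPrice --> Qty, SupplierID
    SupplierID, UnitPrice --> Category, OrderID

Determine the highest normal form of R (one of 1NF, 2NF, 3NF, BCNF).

Candidate keys: {OrderID}, {UnitPrice}. Prime attributes: {OrderID, UnitPrice}.
Every FD has a superkey on the left, so the relation is in BCNF.

BCNF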